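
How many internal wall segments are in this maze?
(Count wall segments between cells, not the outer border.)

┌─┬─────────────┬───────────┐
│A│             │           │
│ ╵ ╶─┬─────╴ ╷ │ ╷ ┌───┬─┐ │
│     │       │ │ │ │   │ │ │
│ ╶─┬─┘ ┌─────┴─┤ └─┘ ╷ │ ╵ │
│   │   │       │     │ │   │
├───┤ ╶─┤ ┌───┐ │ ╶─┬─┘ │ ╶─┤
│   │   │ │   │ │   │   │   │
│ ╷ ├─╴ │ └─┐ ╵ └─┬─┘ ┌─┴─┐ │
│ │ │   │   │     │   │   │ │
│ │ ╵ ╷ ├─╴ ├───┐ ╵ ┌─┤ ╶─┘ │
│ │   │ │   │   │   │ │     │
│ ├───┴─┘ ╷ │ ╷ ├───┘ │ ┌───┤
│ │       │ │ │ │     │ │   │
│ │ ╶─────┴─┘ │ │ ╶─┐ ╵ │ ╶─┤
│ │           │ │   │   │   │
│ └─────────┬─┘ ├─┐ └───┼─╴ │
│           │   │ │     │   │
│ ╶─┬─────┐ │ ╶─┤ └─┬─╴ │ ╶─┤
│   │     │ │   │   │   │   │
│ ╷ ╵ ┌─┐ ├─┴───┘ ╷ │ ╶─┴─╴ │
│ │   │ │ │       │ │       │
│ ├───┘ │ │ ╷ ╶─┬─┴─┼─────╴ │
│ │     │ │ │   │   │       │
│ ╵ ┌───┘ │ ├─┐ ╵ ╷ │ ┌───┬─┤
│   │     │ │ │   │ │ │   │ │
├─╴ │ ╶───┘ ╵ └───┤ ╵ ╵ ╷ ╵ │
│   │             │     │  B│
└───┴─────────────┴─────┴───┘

Counting internal wall segments:
Total internal walls: 169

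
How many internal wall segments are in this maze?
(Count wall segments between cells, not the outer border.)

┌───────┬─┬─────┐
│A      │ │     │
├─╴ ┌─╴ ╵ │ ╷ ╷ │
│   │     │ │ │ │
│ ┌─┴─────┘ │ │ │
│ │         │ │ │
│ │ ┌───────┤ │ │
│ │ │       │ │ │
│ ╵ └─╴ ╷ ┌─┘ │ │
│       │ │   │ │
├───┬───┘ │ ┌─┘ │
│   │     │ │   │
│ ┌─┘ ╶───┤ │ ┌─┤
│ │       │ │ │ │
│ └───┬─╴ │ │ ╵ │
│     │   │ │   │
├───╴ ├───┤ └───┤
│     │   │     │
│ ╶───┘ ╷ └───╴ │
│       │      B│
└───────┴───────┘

Counting internal wall segments:
Total internal walls: 63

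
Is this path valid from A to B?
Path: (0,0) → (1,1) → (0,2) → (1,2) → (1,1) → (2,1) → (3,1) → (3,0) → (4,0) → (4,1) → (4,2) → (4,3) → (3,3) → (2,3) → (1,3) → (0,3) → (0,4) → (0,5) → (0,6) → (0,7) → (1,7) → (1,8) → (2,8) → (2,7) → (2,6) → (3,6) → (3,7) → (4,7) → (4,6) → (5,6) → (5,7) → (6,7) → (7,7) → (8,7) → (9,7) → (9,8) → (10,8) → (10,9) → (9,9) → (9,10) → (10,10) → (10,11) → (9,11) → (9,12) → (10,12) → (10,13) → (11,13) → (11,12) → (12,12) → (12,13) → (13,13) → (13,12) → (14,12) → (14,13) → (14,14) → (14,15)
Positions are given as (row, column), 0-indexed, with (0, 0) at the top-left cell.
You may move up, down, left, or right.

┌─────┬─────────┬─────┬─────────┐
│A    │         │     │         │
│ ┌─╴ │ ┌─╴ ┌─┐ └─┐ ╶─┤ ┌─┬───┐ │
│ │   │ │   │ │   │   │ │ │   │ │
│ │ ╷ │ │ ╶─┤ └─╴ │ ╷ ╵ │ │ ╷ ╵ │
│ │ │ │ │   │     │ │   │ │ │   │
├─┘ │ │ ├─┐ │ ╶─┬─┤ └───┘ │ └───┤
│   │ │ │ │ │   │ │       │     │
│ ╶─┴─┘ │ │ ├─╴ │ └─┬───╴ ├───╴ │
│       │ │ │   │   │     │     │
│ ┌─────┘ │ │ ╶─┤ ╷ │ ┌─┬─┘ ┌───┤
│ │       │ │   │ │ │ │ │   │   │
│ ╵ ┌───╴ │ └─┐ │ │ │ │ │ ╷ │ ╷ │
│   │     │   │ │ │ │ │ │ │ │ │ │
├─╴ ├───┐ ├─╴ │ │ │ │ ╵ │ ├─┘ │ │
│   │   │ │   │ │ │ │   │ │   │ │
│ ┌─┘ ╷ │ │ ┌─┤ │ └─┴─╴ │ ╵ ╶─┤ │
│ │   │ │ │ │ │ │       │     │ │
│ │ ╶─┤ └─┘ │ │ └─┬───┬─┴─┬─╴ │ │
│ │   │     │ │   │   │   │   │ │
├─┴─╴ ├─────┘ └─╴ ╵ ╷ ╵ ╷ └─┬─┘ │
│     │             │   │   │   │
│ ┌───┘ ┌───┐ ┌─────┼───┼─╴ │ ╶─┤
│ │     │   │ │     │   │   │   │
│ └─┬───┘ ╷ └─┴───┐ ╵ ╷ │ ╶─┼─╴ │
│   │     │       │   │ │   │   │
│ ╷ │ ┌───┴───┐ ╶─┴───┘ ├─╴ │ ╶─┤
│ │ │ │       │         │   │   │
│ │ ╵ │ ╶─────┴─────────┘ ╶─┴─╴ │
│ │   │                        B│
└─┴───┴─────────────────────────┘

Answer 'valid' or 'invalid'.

Checking path validity:
Result: Invalid move at step 1: cannot move from (0, 0) to (1, 1).

invalid

Correct solution:

┌─────┬─────────┬─────┬─────────┐
│A → ↓│↱ → → → ↓│     │         │
│ ┌─╴ │ ┌─╴ ┌─┐ └─┐ ╶─┤ ┌─┬───┐ │
│ │↓ ↲│↑│   │ │↳ ↓│   │ │ │   │ │
│ │ ╷ │ │ ╶─┤ └─╴ │ ╷ ╵ │ │ ╷ ╵ │
│ │↓│ │↑│   │↓ ← ↲│ │   │ │ │   │
├─┘ │ │ ├─┐ │ ╶─┬─┤ └───┘ │ └───┤
│↓ ↲│ │↑│ │ │↳ ↓│ │       │     │
│ ╶─┴─┘ │ │ ├─╴ │ └─┬───╴ ├───╴ │
│↳ → → ↑│ │ │↓ ↲│   │     │     │
│ ┌─────┘ │ │ ╶─┤ ╷ │ ┌─┬─┘ ┌───┤
│ │       │ │↳ ↓│ │ │ │ │   │   │
│ ╵ ┌───╴ │ └─┐ │ │ │ │ │ ╷ │ ╷ │
│   │     │   │↓│ │ │ │ │ │ │ │ │
├─╴ ├───┐ ├─╴ │ │ │ │ ╵ │ ├─┘ │ │
│   │   │ │   │↓│ │ │   │ │   │ │
│ ┌─┘ ╷ │ │ ┌─┤ │ └─┴─╴ │ ╵ ╶─┤ │
│ │   │ │ │ │ │↓│       │     │ │
│ │ ╶─┤ └─┘ │ │ └─┬───┬─┴─┬─╴ │ │
│ │   │     │ │↳ ↓│↱ ↓│↱ ↓│   │ │
├─┴─╴ ├─────┘ └─╴ ╵ ╷ ╵ ╷ └─┬─┘ │
│     │          ↳ ↑│↳ ↑│↳ ↓│   │
│ ┌───┘ ┌───┐ ┌─────┼───┼─╴ │ ╶─┤
│ │     │   │ │     │   │↓ ↲│   │
│ └─┬───┘ ╷ └─┴───┐ ╵ ╷ │ ╶─┼─╴ │
│   │     │       │   │ │↳ ↓│   │
│ ╷ │ ┌───┴───┐ ╶─┴───┘ ├─╴ │ ╶─┤
│ │ │ │       │         │↓ ↲│   │
│ │ ╵ │ ╶─────┴─────────┘ ╶─┴─╴ │
│ │   │                  ↳ → → B│
└─┴───┴─────────────────────────┘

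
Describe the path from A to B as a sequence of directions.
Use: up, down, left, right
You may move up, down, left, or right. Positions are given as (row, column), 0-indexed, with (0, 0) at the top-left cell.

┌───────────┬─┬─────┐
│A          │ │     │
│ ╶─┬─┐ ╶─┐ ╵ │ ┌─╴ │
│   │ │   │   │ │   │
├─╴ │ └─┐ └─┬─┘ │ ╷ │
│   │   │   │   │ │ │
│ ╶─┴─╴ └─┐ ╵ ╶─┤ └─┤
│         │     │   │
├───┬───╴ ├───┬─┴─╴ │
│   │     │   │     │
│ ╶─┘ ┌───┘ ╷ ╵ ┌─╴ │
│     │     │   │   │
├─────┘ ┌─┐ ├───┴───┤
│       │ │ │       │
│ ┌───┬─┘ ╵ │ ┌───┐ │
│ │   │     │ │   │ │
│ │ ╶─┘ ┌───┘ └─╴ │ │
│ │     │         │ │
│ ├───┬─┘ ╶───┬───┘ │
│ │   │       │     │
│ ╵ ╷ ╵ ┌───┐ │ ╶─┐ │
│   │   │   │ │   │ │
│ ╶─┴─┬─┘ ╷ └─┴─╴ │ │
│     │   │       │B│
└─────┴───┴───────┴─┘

Finding the path and converting it to directions:
Path through cells: (0,0) → (0,1) → (0,2) → (0,3) → (1,3) → (1,4) → (2,4) → (2,5) → (3,5) → (3,6) → (2,6) → (2,7) → (1,7) → (0,7) → (0,8) → (0,9) → (1,9) → (1,8) → (2,8) → (3,8) → (3,9) → (4,9) → (4,8) → (4,7) → (5,7) → (5,6) → (4,6) → (4,5) → (5,5) → (5,4) → (5,3) → (6,3) → (6,2) → (6,1) → (6,0) → (7,0) → (8,0) → (9,0) → (10,0) → (10,1) → (9,1) → (9,2) → (10,2) → (10,3) → (9,3) → (9,4) → (8,4) → (8,5) → (8,6) → (7,6) → (6,6) → (6,7) → (6,8) → (6,9) → (7,9) → (8,9) → (9,9) → (10,9) → (11,9)
Directions: right, right, right, down, right, down, right, down, right, up, right, up, up, right, right, down, left, down, down, right, down, left, left, down, left, up, left, down, left, left, down, left, left, left, down, down, down, down, right, up, right, down, right, up, right, up, right, right, up, up, right, right, right, down, down, down, down, down

Solution:

┌───────────┬─┬─────┐
│A → → ↓    │ │↱ → ↓│
│ ╶─┬─┐ ╶─┐ ╵ │ ┌─╴ │
│   │ │↳ ↓│   │↑│↓ ↲│
├─╴ │ └─┐ └─┬─┘ │ ╷ │
│   │   │↳ ↓│↱ ↑│↓│ │
│ ╶─┴─╴ └─┐ ╵ ╶─┤ └─┤
│         │↳ ↑  │↳ ↓│
├───┬───╴ ├───┬─┴─╴ │
│   │     │↓ ↰│↓ ← ↲│
│ ╶─┘ ┌───┘ ╷ ╵ ┌─╴ │
│     │↓ ← ↲│↑ ↲│   │
├─────┘ ┌─┐ ├───┴───┤
│↓ ← ← ↲│ │ │↱ → → ↓│
│ ┌───┬─┘ ╵ │ ┌───┐ │
│↓│   │     │↑│   │↓│
│ │ ╶─┘ ┌───┘ └─╴ │ │
│↓│     │↱ → ↑    │↓│
│ ├───┬─┘ ╶───┬───┘ │
│↓│↱ ↓│↱ ↑    │    ↓│
│ ╵ ╷ ╵ ┌───┐ │ ╶─┐ │
│↳ ↑│↳ ↑│   │ │   │↓│
│ ╶─┴─┬─┘ ╷ └─┴─╴ │ │
│     │   │       │B│
└─────┴───┴───────┴─┘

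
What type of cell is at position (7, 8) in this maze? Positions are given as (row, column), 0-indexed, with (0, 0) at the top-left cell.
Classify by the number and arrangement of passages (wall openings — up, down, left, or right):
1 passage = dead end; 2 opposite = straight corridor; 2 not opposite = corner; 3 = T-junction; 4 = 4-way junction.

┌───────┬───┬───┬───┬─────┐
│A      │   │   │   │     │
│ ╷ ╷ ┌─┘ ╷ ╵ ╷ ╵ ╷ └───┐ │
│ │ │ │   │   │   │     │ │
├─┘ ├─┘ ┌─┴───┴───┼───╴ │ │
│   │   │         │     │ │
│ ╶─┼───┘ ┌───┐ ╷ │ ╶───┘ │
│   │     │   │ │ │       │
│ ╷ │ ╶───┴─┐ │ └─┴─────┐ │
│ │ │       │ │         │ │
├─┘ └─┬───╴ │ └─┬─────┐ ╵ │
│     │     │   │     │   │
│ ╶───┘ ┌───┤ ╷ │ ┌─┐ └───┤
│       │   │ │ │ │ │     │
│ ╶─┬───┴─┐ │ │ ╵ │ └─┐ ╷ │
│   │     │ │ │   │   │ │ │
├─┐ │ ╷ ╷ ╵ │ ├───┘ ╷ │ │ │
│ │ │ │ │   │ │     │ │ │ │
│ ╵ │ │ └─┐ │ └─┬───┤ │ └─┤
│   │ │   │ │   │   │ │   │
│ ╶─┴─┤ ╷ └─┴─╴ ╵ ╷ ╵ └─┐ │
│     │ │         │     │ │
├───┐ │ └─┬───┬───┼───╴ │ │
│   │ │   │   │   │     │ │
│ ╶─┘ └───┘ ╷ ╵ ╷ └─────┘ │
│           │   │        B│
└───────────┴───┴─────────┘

Checking cell at (7, 8):
Number of passages: 2
Cell type: corner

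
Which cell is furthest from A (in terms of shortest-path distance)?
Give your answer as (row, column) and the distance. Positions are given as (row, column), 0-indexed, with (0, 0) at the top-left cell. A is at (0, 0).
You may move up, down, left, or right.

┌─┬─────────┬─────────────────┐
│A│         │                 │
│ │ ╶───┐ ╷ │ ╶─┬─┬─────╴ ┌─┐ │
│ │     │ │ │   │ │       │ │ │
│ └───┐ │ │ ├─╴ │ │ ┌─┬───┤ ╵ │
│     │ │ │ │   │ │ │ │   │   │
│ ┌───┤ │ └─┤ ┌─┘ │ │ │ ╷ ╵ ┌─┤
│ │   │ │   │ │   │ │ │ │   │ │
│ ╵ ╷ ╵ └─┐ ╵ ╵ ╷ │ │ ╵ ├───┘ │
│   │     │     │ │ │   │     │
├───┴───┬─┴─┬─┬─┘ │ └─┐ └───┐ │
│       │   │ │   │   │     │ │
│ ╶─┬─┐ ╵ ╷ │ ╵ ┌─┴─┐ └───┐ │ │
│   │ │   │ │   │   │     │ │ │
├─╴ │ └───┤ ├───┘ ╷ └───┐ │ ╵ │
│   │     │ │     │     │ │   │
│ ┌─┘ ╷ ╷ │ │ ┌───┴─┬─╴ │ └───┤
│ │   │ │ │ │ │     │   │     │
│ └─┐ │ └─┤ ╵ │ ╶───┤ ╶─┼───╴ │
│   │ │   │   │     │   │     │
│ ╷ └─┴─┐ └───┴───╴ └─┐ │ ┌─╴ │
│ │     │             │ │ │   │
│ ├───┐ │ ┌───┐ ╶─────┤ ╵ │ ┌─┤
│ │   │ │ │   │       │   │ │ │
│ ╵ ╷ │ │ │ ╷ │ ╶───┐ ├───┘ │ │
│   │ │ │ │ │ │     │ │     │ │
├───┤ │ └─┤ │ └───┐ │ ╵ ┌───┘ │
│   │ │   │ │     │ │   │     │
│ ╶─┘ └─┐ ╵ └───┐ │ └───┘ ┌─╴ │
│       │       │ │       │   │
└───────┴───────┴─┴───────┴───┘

Computing BFS distances from A to all cells:
Furthest cell: (14, 8)
Distance: 110 steps

Path from A to the furthest cell:

┌─┬─────────┬─────────────────┐
│A│↱ → → ↓  │↱ → → → → → ↓    │
│ │ ╶───┐ ╷ │ ╶─┬─┬─────╴ ┌─┐ │
│↓│↑ ← ↰│↓│ │↑ ↰│ │↓ ← ← ↲│ │ │
│ └───┐ │ │ ├─╴ │ │ ┌─┬───┤ ╵ │
│↓    │↑│↓│ │↱ ↑│ │↓│ │   │   │
│ ┌───┤ │ └─┤ ┌─┘ │ │ │ ╷ ╵ ┌─┤
│↓│↱ ↓│↑│↳ ↓│↑│   │↓│ │ │   │ │
│ ╵ ╷ ╵ └─┐ ╵ ╵ ╷ │ │ ╵ ├───┘ │
│↳ ↑│↳ ↑  │↳ ↑  │ │↓│   │     │
├───┴───┬─┴─┬─┬─┘ │ └─┐ └───┐ │
│↓ ← ← ↰│↓ ↰│ │   │↳ ↓│     │ │
│ ╶─┬─┐ ╵ ╷ │ ╵ ┌─┴─┐ └───┐ │ │
│↳ ↓│ │↑ ↲│↑│   │↓ ↰│↳ → ↓│ │ │
├─╴ │ └───┤ ├───┘ ╷ └───┐ │ ╵ │
│↓ ↲│     │↑│↓ ← ↲│↑ ← ↰│↓│   │
│ ┌─┘ ╷ ╷ │ │ ┌───┴─┬─╴ │ └───┤
│↓│   │ │ │↑│↓│     │↱ ↑│↳ → ↓│
│ └─┐ │ └─┤ ╵ │ ╶───┤ ╶─┼───╴ │
│↳ ↓│ │   │↑ ↲│     │↑ ↰│↓ ← ↲│
│ ╷ └─┴─┐ └───┴───╴ └─┐ │ ┌─╴ │
│ │↳ → ↓│             │↑│↓│   │
│ ├───┐ │ ┌───┐ ╶─────┤ ╵ │ ┌─┤
│ │   │↓│ │↱ ↓│       │↑ ↲│ │ │
│ ╵ ╷ │ │ │ ╷ │ ╶───┐ ├───┘ │ │
│   │ │↓│ │↑│↓│     │ │     │ │
├───┤ │ └─┤ │ └───┐ │ ╵ ┌───┘ │
│   │ │↳ ↓│↑│↳ → ↓│ │   │     │
│ ╶─┘ └─┐ ╵ └───┐ │ └───┘ ┌─╴ │
│       │↳ ↑    │B│       │   │
└───────┴───────┴─┴───────┴───┘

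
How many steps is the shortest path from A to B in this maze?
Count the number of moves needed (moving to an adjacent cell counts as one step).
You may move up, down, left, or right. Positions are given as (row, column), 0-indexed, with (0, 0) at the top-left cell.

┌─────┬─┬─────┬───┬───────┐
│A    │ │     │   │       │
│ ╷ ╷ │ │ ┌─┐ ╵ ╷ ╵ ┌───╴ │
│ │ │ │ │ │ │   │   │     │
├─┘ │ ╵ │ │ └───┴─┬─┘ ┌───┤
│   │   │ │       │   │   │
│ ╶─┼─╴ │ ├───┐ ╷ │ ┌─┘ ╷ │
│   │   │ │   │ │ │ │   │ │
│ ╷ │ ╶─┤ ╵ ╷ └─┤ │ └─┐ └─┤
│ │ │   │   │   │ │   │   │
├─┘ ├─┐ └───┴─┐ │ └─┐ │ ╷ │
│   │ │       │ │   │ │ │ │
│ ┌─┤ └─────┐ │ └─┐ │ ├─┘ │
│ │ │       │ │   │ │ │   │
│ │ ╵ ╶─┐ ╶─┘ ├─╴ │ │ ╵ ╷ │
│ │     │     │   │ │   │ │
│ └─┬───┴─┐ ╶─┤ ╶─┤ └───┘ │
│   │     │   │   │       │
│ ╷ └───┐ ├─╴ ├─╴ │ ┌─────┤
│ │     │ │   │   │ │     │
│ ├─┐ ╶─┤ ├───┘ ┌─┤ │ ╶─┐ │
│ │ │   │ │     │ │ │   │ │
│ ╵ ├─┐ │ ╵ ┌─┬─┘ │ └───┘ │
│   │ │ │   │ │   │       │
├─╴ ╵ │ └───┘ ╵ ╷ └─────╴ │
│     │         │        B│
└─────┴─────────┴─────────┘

Using BFS to find shortest path:
Start: (0, 0), End: (12, 12)
Path found:
(0,0) → (0,1) → (1,1) → (2,1) → (2,0) → (3,0) → (3,1) → (4,1) → (5,1) → (5,0) → (6,0) → (7,0) → (8,0) → (8,1) → (9,1) → (9,2) → (10,2) → (10,3) → (11,3) → (12,3) → (12,4) → (12,5) → (12,6) → (12,7) → (11,7) → (11,8) → (12,8) → (12,9) → (12,10) → (12,11) → (12,12)
Number of steps: 30

Solution:

┌─────┬─┬─────┬───┬───────┐
│A ↓  │ │     │   │       │
│ ╷ ╷ │ │ ┌─┐ ╵ ╷ ╵ ┌───╴ │
│ │↓│ │ │ │ │   │   │     │
├─┘ │ ╵ │ │ └───┴─┬─┘ ┌───┤
│↓ ↲│   │ │       │   │   │
│ ╶─┼─╴ │ ├───┐ ╷ │ ┌─┘ ╷ │
│↳ ↓│   │ │   │ │ │ │   │ │
│ ╷ │ ╶─┤ ╵ ╷ └─┤ │ └─┐ └─┤
│ │↓│   │   │   │ │   │   │
├─┘ ├─┐ └───┴─┐ │ └─┐ │ ╷ │
│↓ ↲│ │       │ │   │ │ │ │
│ ┌─┤ └─────┐ │ └─┐ │ ├─┘ │
│↓│ │       │ │   │ │ │   │
│ │ ╵ ╶─┐ ╶─┘ ├─╴ │ │ ╵ ╷ │
│↓│     │     │   │ │   │ │
│ └─┬───┴─┐ ╶─┤ ╶─┤ └───┘ │
│↳ ↓│     │   │   │       │
│ ╷ └───┐ ├─╴ ├─╴ │ ┌─────┤
│ │↳ ↓  │ │   │   │ │     │
│ ├─┐ ╶─┤ ├───┘ ┌─┤ │ ╶─┐ │
│ │ │↳ ↓│ │     │ │ │   │ │
│ ╵ ├─┐ │ ╵ ┌─┬─┘ │ └───┘ │
│   │ │↓│   │ │↱ ↓│       │
├─╴ ╵ │ └───┘ ╵ ╷ └─────╴ │
│     │↳ → → → ↑│↳ → → → B│
└─────┴─────────┴─────────┘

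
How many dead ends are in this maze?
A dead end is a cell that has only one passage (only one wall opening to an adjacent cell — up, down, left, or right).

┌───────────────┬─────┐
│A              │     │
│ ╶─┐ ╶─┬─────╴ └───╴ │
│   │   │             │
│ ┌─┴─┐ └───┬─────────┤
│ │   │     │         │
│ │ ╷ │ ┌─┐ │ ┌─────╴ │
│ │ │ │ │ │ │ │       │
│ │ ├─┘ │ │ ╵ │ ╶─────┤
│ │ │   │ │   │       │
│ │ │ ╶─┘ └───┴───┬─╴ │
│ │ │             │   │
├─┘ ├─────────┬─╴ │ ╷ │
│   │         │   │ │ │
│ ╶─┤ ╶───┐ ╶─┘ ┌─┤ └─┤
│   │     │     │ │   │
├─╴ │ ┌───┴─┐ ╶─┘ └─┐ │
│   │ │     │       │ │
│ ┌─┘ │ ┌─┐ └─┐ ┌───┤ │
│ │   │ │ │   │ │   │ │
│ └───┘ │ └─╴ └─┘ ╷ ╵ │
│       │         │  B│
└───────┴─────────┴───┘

Checking each cell for number of passages:

Dead ends found at positions:
  (0, 8)
  (1, 1)
  (1, 4)
  (3, 2)
  (3, 4)
  (5, 0)
  (6, 6)
  (6, 10)
  (7, 4)
  (7, 8)
  (8, 9)
  (9, 1)
  (9, 4)
  (9, 7)
Total dead ends: 14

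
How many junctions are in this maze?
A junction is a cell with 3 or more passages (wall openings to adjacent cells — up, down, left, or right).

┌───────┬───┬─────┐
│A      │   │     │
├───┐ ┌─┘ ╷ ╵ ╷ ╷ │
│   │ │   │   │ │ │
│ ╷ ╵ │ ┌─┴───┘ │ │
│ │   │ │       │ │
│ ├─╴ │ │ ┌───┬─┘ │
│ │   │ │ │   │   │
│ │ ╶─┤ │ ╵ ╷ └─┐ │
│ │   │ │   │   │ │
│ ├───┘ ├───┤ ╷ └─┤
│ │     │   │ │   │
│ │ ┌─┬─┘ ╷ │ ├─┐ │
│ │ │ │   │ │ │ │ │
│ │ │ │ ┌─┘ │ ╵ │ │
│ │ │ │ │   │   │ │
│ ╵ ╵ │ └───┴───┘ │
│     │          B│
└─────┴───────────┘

Checking each cell for number of passages:

Junctions found (3+ passages):
  (0, 2): 3 passages
  (0, 7): 3 passages
  (2, 2): 3 passages
  (3, 8): 3 passages
  (4, 6): 3 passages
  (8, 1): 3 passages
Total junctions: 6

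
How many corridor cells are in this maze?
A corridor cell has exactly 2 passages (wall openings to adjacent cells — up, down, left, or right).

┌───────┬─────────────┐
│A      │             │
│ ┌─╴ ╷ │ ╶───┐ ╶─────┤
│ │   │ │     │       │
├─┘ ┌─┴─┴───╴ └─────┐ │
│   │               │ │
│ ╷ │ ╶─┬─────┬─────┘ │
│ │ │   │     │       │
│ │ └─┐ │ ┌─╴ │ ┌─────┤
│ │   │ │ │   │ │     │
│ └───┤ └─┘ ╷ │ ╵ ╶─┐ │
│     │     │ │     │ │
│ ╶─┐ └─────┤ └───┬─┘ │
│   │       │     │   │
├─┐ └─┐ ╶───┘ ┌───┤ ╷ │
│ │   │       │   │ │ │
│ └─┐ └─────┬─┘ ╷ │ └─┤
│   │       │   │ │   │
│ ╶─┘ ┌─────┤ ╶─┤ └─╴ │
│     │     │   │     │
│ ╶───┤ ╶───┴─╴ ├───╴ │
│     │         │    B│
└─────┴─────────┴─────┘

Counting cells with exactly 2 passages:
Total corridor cells: 91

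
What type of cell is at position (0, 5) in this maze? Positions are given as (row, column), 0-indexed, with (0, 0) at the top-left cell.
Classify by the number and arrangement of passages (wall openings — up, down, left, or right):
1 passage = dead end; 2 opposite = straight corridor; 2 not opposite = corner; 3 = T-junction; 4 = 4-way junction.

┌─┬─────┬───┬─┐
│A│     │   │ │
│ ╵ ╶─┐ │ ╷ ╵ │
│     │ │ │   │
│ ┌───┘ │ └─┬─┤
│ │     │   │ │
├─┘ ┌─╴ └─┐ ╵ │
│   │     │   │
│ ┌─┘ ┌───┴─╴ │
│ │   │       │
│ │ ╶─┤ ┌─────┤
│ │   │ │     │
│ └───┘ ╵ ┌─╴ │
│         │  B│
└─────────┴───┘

Checking cell at (0, 5):
Number of passages: 2
Cell type: corner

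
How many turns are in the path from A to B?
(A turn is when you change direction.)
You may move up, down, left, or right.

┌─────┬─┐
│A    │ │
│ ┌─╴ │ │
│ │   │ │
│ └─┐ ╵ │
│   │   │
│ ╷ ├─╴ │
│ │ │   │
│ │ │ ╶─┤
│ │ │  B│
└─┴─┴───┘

Directions: right, right, down, down, right, down, left, down, right
Number of turns: 6

Solution:

┌─────┬─┐
│A → ↓│ │
│ ┌─╴ │ │
│ │  ↓│ │
│ └─┐ ╵ │
│   │↳ ↓│
│ ╷ ├─╴ │
│ │ │↓ ↲│
│ │ │ ╶─┤
│ │ │↳ B│
└─┴─┴───┘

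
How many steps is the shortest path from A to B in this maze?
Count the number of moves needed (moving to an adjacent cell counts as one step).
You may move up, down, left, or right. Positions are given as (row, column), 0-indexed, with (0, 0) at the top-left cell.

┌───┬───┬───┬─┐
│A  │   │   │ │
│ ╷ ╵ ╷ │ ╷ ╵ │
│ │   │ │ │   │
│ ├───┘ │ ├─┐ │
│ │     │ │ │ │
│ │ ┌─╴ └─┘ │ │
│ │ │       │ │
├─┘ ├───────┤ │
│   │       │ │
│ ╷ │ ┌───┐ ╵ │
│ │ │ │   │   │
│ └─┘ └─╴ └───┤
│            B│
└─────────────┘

Using BFS to find shortest path:
Start: (0, 0), End: (6, 6)
Path found:
(0,0) → (0,1) → (1,1) → (1,2) → (0,2) → (0,3) → (1,3) → (2,3) → (2,2) → (2,1) → (3,1) → (4,1) → (4,0) → (5,0) → (6,0) → (6,1) → (6,2) → (6,3) → (6,4) → (6,5) → (6,6)
Number of steps: 20

Solution:

┌───┬───┬───┬─┐
│A ↓│↱ ↓│   │ │
│ ╷ ╵ ╷ │ ╷ ╵ │
│ │↳ ↑│↓│ │   │
│ ├───┘ │ ├─┐ │
│ │↓ ← ↲│ │ │ │
│ │ ┌─╴ └─┘ │ │
│ │↓│       │ │
├─┘ ├───────┤ │
│↓ ↲│       │ │
│ ╷ │ ┌───┐ ╵ │
│↓│ │ │   │   │
│ └─┘ └─╴ └───┤
│↳ → → → → → B│
└─────────────┘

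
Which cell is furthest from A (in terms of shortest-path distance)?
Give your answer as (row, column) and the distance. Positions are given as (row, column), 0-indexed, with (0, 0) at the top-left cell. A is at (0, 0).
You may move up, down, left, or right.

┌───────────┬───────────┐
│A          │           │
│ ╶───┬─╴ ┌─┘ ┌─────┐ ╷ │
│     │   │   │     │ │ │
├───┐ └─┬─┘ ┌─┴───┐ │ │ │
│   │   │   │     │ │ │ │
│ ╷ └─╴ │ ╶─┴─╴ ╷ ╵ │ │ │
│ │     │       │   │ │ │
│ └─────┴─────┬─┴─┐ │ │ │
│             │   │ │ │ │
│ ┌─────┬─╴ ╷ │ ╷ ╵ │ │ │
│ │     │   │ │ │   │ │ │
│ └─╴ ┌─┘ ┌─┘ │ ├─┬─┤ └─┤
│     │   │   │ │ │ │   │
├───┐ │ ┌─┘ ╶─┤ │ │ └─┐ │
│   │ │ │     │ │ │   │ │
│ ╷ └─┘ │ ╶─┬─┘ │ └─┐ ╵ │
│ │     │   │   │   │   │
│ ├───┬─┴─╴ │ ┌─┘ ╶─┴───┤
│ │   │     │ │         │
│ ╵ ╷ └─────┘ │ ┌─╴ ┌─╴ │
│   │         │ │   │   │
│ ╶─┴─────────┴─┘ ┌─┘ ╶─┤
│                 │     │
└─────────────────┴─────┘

Computing BFS distances from A to all cells:
Furthest cell: (6, 9)
Distance: 79 steps

Path from A to the furthest cell:

┌───────────┬───────────┐
│A          │↱ → → → ↓  │
│ ╶───┬─╴ ┌─┘ ┌─────┐ ╷ │
│↳ → ↓│   │↱ ↑│     │↓│ │
├───┐ └─┬─┘ ┌─┴───┐ │ │ │
│↓ ↰│↳ ↓│↱ ↑│  ↓ ↰│ │↓│ │
│ ╷ └─╴ │ ╶─┴─╴ ╷ ╵ │ │ │
│↓│↑ ← ↲│↑ ← ← ↲│↑ ↰│↓│ │
│ └─────┴─────┬─┴─┐ │ │ │
│↳ → → → → ↓  │↱ ↓│↑│↓│ │
│ ┌─────┬─╴ ╷ │ ╷ ╵ │ │ │
│ │     │↓ ↲│ │↑│↳ ↑│↓│ │
│ └─╴ ┌─┘ ┌─┘ │ ├─┬─┤ └─┤
│     │↓ ↲│   │↑│ │B│↳ ↓│
├───┐ │ ┌─┘ ╶─┤ │ │ └─┐ │
│↓ ↰│ │↓│     │↑│ │↑ ↰│↓│
│ ╷ └─┘ │ ╶─┬─┘ │ └─┐ ╵ │
│↓│↑ ← ↲│   │↱ ↑│   │↑ ↲│
│ ├───┬─┴─╴ │ ┌─┘ ╶─┴───┤
│↓│↱ ↓│     │↑│         │
│ ╵ ╷ └─────┘ │ ┌─╴ ┌─╴ │
│↳ ↑│↳ → → → ↑│ │   │   │
│ ╶─┴─────────┴─┘ ┌─┘ ╶─┤
│                 │     │
└─────────────────┴─────┘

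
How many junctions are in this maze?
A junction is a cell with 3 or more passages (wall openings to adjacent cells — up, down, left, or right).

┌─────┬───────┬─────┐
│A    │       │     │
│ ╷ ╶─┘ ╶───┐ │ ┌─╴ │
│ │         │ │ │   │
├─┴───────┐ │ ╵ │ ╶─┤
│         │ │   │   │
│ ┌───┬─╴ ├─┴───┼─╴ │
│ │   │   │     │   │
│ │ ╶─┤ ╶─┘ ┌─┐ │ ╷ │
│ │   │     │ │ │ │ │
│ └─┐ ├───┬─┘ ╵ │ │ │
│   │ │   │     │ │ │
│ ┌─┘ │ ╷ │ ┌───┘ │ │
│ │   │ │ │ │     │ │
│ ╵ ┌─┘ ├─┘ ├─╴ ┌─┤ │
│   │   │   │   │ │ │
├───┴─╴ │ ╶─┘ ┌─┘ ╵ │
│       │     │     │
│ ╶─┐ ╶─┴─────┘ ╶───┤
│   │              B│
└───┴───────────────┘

Checking each cell for number of passages:

Junctions found (3+ passages):
  (0, 1): 3 passages
  (1, 3): 3 passages
  (3, 9): 3 passages
  (5, 0): 3 passages
  (5, 6): 3 passages
  (6, 7): 3 passages
  (7, 3): 3 passages
  (8, 2): 3 passages
  (8, 8): 3 passages
  (9, 7): 3 passages
Total junctions: 10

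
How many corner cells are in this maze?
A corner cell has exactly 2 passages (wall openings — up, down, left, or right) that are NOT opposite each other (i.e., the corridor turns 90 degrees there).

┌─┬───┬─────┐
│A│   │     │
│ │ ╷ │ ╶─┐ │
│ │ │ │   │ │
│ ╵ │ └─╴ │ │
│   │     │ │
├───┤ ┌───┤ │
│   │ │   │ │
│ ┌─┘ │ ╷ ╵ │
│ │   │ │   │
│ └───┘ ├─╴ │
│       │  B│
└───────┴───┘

Counting corner cells (2 non-opposite passages):
Total corners: 17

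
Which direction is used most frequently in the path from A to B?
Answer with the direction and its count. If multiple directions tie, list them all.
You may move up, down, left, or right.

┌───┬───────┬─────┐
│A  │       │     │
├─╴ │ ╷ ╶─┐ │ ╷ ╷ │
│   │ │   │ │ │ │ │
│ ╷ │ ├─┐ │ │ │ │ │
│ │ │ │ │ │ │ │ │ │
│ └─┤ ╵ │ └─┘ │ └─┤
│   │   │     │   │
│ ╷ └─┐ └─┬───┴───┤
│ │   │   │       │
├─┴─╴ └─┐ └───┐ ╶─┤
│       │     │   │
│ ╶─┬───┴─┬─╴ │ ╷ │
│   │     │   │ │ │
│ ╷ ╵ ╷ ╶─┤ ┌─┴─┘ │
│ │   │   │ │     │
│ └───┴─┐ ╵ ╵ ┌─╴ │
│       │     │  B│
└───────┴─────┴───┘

Directions: right, down, left, down, down, right, down, right, down, left, left, down, right, down, right, up, right, down, right, down, right, right, up, right, right, down
Counts: {'right': 11, 'down': 10, 'left': 3, 'up': 2}
Most common: right (11 times)

Solution:

┌───┬───────┬─────┐
│A ↓│       │     │
├─╴ │ ╷ ╶─┐ │ ╷ ╷ │
│↓ ↲│ │   │ │ │ │ │
│ ╷ │ ├─┐ │ │ │ │ │
│↓│ │ │ │ │ │ │ │ │
│ └─┤ ╵ │ └─┘ │ └─┤
│↳ ↓│   │     │   │
│ ╷ └─┐ └─┬───┴───┤
│ │↳ ↓│   │       │
├─┴─╴ └─┐ └───┐ ╶─┤
│↓ ← ↲  │     │   │
│ ╶─┬───┴─┬─╴ │ ╷ │
│↳ ↓│↱ ↓  │   │ │ │
│ ╷ ╵ ╷ ╶─┤ ┌─┴─┘ │
│ │↳ ↑│↳ ↓│ │↱ → ↓│
│ └───┴─┐ ╵ ╵ ┌─╴ │
│       │↳ → ↑│  B│
└───────┴─────┴───┘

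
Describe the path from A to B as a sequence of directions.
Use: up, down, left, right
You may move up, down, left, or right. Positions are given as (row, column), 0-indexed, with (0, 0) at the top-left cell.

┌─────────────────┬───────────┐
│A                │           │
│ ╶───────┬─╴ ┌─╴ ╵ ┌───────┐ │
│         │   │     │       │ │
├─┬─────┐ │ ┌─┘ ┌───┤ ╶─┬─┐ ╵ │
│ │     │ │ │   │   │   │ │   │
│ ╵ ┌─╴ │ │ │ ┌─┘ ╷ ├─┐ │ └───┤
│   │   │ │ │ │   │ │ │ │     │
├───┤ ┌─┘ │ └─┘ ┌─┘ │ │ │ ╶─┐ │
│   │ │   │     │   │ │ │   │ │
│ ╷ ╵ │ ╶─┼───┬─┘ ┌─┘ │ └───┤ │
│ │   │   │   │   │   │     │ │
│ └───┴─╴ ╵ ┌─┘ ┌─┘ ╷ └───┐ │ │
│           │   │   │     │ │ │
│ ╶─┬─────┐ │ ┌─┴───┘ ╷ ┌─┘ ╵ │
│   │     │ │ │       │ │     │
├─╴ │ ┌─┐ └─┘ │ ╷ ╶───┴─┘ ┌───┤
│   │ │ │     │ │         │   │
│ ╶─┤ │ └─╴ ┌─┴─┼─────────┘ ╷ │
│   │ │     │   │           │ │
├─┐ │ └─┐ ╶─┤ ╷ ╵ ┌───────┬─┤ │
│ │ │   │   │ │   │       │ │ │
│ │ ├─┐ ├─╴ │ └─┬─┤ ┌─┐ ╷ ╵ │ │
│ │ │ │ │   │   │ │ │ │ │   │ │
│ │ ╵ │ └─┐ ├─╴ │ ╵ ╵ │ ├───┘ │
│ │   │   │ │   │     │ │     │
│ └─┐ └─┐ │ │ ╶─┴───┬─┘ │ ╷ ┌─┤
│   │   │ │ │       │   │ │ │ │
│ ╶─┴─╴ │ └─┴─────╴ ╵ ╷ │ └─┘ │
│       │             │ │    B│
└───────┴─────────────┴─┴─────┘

Finding the path and converting it to directions:
Path through cells: (0,0) → (0,1) → (0,2) → (0,3) → (0,4) → (0,5) → (0,6) → (1,6) → (1,5) → (2,5) → (3,5) → (4,5) → (4,6) → (4,7) → (3,7) → (3,8) → (2,8) → (2,9) → (3,9) → (4,9) → (4,8) → (5,8) → (5,7) → (6,7) → (6,6) → (7,6) → (8,6) → (8,5) → (8,4) → (7,4) → (7,3) → (7,2) → (8,2) → (9,2) → (10,2) → (10,3) → (11,3) → (12,3) → (12,4) → (13,4) → (14,4) → (14,5) → (14,6) → (14,7) → (14,8) → (14,9) → (13,9) → (13,8) → (13,7) → (13,6) → (12,6) → (12,7) → (11,7) → (11,6) → (10,6) → (9,6) → (9,7) → (10,7) → (10,8) → (9,8) → (9,9) → (9,10) → (9,11) → (9,12) → (9,13) → (8,13) → (8,14) → (9,14) → (10,14) → (11,14) → (12,14) → (12,13) → (12,12) → (13,12) → (14,12) → (14,13) → (14,14)
Directions: right, right, right, right, right, right, down, left, down, down, down, right, right, up, right, up, right, down, down, left, down, left, down, left, down, down, left, left, up, left, left, down, down, down, right, down, down, right, down, down, right, right, right, right, right, up, left, left, left, up, right, up, left, up, up, right, down, right, up, right, right, right, right, right, up, right, down, down, down, down, left, left, down, down, right, right

Solution:

┌─────────────────┬───────────┐
│A → → → → → ↓    │           │
│ ╶───────┬─╴ ┌─╴ ╵ ┌───────┐ │
│         │↓ ↲│     │       │ │
├─┬─────┐ │ ┌─┘ ┌───┤ ╶─┬─┐ ╵ │
│ │     │ │↓│   │↱ ↓│   │ │   │
│ ╵ ┌─╴ │ │ │ ┌─┘ ╷ ├─┐ │ └───┤
│   │   │ │↓│ │↱ ↑│↓│ │ │     │
├───┤ ┌─┘ │ └─┘ ┌─┘ │ │ │ ╶─┐ │
│   │ │   │↳ → ↑│↓ ↲│ │ │   │ │
│ ╷ ╵ │ ╶─┼───┬─┘ ┌─┘ │ └───┤ │
│ │   │   │   │↓ ↲│   │     │ │
│ └───┴─╴ ╵ ┌─┘ ┌─┘ ╷ └───┐ │ │
│           │↓ ↲│   │     │ │ │
│ ╶─┬─────┐ │ ┌─┴───┘ ╷ ┌─┘ ╵ │
│   │↓ ← ↰│ │↓│       │ │     │
├─╴ │ ┌─┐ └─┘ │ ╷ ╶───┴─┘ ┌───┤
│   │↓│ │↑ ← ↲│ │         │↱ ↓│
│ ╶─┤ │ └─╴ ┌─┴─┼─────────┘ ╷ │
│   │↓│     │↱ ↓│↱ → → → → ↑│↓│
├─┐ │ └─┐ ╶─┤ ╷ ╵ ┌───────┬─┤ │
│ │ │↳ ↓│   │↑│↳ ↑│       │ │↓│
│ │ ├─┐ ├─╴ │ └─┬─┤ ┌─┐ ╷ ╵ │ │
│ │ │ │↓│   │↑ ↰│ │ │ │ │   │↓│
│ │ ╵ │ └─┐ ├─╴ │ ╵ ╵ │ ├───┘ │
│ │   │↳ ↓│ │↱ ↑│     │ │↓ ← ↲│
│ └─┐ └─┐ │ │ ╶─┴───┬─┘ │ ╷ ┌─┤
│   │   │↓│ │↑ ← ← ↰│   │↓│ │ │
│ ╶─┴─╴ │ └─┴─────╴ ╵ ╷ │ └─┘ │
│       │↳ → → → → ↑  │ │↳ → B│
└───────┴─────────────┴─┴─────┘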